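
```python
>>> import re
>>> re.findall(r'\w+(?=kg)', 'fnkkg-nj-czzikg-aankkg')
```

['fnk', 'czzi', 'aank']

Because the assertion is zero-width, the text it checks is not consumed and won't appear in the result.
No capturing groups, so `findall` returns the 3 full match strings.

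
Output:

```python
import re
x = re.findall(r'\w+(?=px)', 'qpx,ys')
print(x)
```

['q']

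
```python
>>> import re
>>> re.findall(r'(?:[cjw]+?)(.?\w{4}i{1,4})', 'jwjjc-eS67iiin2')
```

The pattern matches one or more of one of [cjw] (lazy) (non-capturing group); then optionally any character, then exactly 4 of a word character, then 1 to 4 of the literal 'i' (captured).
One capturing group, so `findall` returns just the captured substring from the one match — 1 in all.

['-eS67iii']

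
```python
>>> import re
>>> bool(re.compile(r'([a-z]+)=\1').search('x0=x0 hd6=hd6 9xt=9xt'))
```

False

The backreference `\1` re-matches whatever the first group consumed, character for character.
`re.search` tries every starting position until one works.
Here nothing in the string fits, so the call returns None, and `bool(None)` is False.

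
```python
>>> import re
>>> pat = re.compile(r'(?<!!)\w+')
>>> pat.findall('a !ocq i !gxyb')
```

['a', 'cq', 'i', 'xyb']

`(?!…)`/`(?<!…)` only lets a position through if the neighbouring text does NOT match; no characters are consumed.
With no groups in the pattern, `findall` gives back each whole match — 4 here.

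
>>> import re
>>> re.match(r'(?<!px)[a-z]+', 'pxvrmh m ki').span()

(0, 6)

Because the assertion is negative and zero-width, positions next to the forbidden text are skipped.
`match` is anchored at position 0; if the pattern doesn't fit there, it returns None.
The match spans [0:6] → 'pxvrmh'.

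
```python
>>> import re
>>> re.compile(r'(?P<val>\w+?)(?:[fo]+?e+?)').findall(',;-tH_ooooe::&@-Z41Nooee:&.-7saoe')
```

['tH_', 'Z41N', '7sa']

This matches one or more of a word character (lazy) (captured as 'val'); then one or more of one of [fo] (lazy), then one or more of a literal 'e' (lazy) (non-capturing group).
Because the quantifier is non-greedy, it stops expanding at the earliest point where the rest of the pattern can succeed.
Matches: at [3:11] match 'tH_ooooe', group 1 = 'tH_'; at [16:23] match 'Z41Nooe', group 1 = 'Z41N'; at [28:33] match '7saoe', group 1 = '7sa'.
`findall` collects group 1 from each match (3 total).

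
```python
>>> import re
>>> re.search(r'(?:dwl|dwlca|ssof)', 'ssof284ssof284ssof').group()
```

'ssof'

`re.search` scans for the first position where the pattern succeeds.
The match spans [0:4] → 'ssof'.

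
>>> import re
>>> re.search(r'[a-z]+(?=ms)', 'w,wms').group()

The `(?=…)`/`(?<=…)` assertion just peeks at neighbouring text; it doesn't advance the match position.
The match spans [2:3] → 'w'.

'w'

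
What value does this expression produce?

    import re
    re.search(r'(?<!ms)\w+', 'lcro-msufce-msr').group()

'lcro'

`(?!…)`/`(?<!…)` only lets a position through if the neighbouring text does NOT match; no characters are consumed.
The match spans [0:4] → 'lcro'.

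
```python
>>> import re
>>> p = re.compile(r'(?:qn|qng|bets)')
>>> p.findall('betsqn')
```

['bets', 'qn']

`findall` yields the raw match text (2 of them) because the pattern has no groups.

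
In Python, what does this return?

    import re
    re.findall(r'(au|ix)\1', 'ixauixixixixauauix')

['ix', 'ix', 'au']

The backreference `\1` re-matches whatever the first group consumed, character for character.
Walking the string: at [4:8] match 'ixix', group 1 = 'ix'; at [8:12] match 'ixix', group 1 = 'ix'; at [12:16] match 'auau', group 1 = 'au'.
Because there's exactly one group, `findall` drops the full match and keeps group 1 from each hit.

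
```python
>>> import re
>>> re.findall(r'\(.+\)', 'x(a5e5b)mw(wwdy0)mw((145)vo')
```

No capturing groups, so `findall` returns the 1 full match string.

['(a5e5b)mw(wwdy0)mw((145)']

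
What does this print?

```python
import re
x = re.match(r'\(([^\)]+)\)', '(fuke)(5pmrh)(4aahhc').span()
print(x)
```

With `match`, the pattern is implicitly anchored at the beginning.
The match spans [0:6] → '(fuke)'.
Captured: group 1 = 'fuke'.

(0, 6)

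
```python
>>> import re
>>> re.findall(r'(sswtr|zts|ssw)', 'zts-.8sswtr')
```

['zts', 'sswtr']

Branches in `(...|...)` are attempted left-to-right; the first branch that allows the whole pattern to succeed is taken.
Because there's exactly one group, `findall` drops the full match and keeps group 1 from each hit.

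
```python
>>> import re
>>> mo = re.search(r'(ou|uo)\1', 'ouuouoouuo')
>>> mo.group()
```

'uouo'

`\1` is not a pattern — it's the concrete string captured by group 1, re-applied verbatim.
`re.search` scans for the first position where the pattern succeeds.
The match spans [2:6] → 'uouo'.
Captured: group 1 = 'uo'.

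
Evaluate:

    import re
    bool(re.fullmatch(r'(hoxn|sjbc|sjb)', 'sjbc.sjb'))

False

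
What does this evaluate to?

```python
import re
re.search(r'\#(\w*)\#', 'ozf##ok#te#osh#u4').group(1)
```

`re.search` tries every starting position until one works.
The match spans [3:5] → '##'.
Captured: group 1 = ''.

''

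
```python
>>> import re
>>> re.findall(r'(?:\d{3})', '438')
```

This matches exactly 3 of a digit (non-capturing group).
No capturing groups, so `findall` returns the 1 full match string.

['438']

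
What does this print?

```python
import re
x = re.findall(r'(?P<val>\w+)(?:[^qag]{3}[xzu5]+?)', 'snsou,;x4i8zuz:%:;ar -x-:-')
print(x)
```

`findall` collects group 1 from each match (3 total).

['snso', '4i', 'a']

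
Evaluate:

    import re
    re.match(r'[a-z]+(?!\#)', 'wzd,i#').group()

'wzd'

The negative lookaround is zero-width — it rules out positions where the adjacent text would match, without consuming anything.
`match` is anchored at position 0; if the pattern doesn't fit there, it returns None.
The match spans [0:3] → 'wzd'.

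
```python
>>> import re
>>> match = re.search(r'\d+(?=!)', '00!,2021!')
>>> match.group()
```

Because the assertion is zero-width, the text it checks is not consumed and won't appear in the result.
The match spans [0:2] → '00'.

'00'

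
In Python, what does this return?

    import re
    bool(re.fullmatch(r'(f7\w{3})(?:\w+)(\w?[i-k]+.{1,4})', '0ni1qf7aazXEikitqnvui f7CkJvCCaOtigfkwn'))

False

Pattern: the literal 'f7', then exactly 3 of a word character (captured); then one or more of a word character (non-capturing group); then optionally a word character, then one or more of a character in [i-k], then 1 to 4 of any character (captured).
`fullmatch` succeeds only if the pattern covers the string from start to end.
Here there's no way to consume every character, so the call returns None, and `bool(None)` is False.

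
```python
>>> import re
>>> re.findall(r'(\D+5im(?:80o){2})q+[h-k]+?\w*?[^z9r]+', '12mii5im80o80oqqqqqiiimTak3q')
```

['mii5im80o80o']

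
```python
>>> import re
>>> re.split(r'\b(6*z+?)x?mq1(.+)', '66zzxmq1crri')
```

['', '66zz', 'crri', '']

This matches a word boundary (`\b`, zero-width); then zero or more of a literal '6', then one or more of the literal 'z' (lazy) (captured); then optionally the literal 'x', then the literal 'mq1'; then one or more of any character (captured).
Matches to split on: at [0:12] → '66zzxmq1crri'.
With a capturing group present, the delimiter's captured portion is kept in the result list.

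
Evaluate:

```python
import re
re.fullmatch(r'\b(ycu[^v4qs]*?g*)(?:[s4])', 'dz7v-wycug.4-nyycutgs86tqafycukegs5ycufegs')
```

None

`re.fullmatch` is like wrapping the pattern in `^…$` (in single-line mode).
Here the string isn't matched end-to-end, so the call returns None.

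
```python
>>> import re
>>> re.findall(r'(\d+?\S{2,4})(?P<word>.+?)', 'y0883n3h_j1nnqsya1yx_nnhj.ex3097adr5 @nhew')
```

This matches one or more of a digit (lazy), then 2 to 4 of a non-whitespace character (captured); then one or more of any character (lazy) (captured as 'word').
A `+?`/`*?`/`{m,n}?` starts at its minimum and grows only as far as needed for what follows to match.
Matches: at [1:7] match '0883n3', groups = ('0883n', '3'); at [10:16] match '1nnqsy', groups = ('1nnqs', 'y'); at [17:23] match '1yx_nn', groups = ('1yx_n', 'n'); at [28:34] match '3097ad', groups = ('3097a', 'd').
2 groups means each result is a tuple of 2 captured strings — 4 here.

[('0883n', '3'), ('1nnqs', 'y'), ('1yx_n', 'n'), ('3097a', 'd')]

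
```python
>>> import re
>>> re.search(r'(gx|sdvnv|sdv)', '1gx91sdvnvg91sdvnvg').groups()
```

The match spans [1:3] → 'gx'.
Captured: group 1 = 'gx'.

('gx',)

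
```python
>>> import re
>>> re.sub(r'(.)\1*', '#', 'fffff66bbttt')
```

`\1` has to match the exact text group 1 already captured.
Matches: at [0:5] → 'fffff'; at [5:7] → '66'; at [7:9] → 'bb'; at [9:12] → 'ttt'.
Each match is replaced by '#'.

'####'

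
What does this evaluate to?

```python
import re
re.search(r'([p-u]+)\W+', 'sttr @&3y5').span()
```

(0, 7)

This matches one or more of a character in [p-u] (captured); then one or more of a non-word character.
The match spans [0:7] → 'sttr @&'.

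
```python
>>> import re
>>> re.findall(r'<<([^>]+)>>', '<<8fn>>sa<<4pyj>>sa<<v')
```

Because there's exactly one group, `findall` drops the full match and keeps group 1 from each hit.

['8fn', '4pyj']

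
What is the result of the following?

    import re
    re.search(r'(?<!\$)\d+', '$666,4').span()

A negative assertion filters positions out without eating any characters.
Unlike `match`, `search` isn't anchored — it looks for the pattern anywhere in the string.
The match spans [2:4] → '66'.

(2, 4)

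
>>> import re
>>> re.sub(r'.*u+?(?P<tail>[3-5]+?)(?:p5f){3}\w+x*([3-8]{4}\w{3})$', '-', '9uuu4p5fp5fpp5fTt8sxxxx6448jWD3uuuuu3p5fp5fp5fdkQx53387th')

'-'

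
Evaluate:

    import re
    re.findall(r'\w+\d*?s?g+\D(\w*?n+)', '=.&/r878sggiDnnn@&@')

Pattern: one or more of a word character, then zero or more of a digit (lazy), then optionally a literal 's'; then one or more of a literal 'g', then a non-digit; then zero or more of a word character (lazy), then one or more of a literal 'n' (captured).
Walking the string: at [4:16] match 'r878sggiDnnn', group 1 = 'Dnnn'.
Because there's exactly one group, `findall` drops the full match and keeps group 1 from the one hit.

['Dnnn']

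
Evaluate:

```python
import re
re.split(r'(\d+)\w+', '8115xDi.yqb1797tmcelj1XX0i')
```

['', '8115', '.yqb', '1797', '']

Pattern: one or more of a digit (captured); then one or more of a word character.
Matches to split on: at [0:7] → '8115xDi'; at [11:26] → '1797tmcelj1XX0i'.
The group in the pattern means `split` returns the separators' captures alongside the pieces.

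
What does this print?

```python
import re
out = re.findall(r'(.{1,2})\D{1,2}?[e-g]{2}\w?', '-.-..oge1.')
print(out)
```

['-.']

The pattern matches 1 to 2 of any character (captured); then 1 to 2 of a non-digit (lazy), then exactly 2 of a character in [e-g], then optionally a word character.
Matches: at [2:9] match '-..oge1', group 1 = '-.'.
One capturing group, so `findall` returns just the captured substring from the one match — 1 in all.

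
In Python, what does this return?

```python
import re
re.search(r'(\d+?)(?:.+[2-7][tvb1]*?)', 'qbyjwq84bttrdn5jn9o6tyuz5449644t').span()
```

(6, 31)

A `+?`/`*?`/`{m,n}?` starts at its minimum and grows only as far as needed for what follows to match.
The match spans [6:31] → '84bttrdn5jn9o6tyuz5449644'.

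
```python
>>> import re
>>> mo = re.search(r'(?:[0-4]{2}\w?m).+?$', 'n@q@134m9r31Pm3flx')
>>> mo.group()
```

'134m9r31Pm3flx'

This matches exactly 2 of a character in [0-4], then optionally a word character, then a literal 'm' (non-capturing group); then one or more of any character (lazy); then anchored at the end.
The match spans [4:18] → '134m9r31Pm3flx'.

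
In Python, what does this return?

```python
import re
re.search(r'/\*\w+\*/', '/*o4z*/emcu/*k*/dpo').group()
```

'/*o4z*/'

`re.search` scans for the first position where the pattern succeeds.
The match spans [0:7] → '/*o4z*/'.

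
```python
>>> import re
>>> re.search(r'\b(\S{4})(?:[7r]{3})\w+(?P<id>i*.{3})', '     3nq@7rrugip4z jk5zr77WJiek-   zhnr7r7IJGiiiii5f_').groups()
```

('3nq@', ' jk')

The match spans [5:21] → '3nq@7rrugip4z jk'.
Captured: group 1 = '3nq@', group 2 = ' jk'.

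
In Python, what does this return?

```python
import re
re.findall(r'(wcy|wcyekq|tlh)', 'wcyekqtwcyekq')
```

['wcy', 'wcy']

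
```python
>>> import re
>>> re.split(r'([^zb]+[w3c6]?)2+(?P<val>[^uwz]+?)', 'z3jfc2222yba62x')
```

This matches one or more of any character except [zb], then optionally one of [w3c6] (captured); then one or more of a literal '2'; then one or more of any character except [uwz] (lazy) (captured as 'val').
Lazy quantifiers expand one character at a time until the remainder of the pattern can match.
Matches to split on: at [1:10] → '3jfc2222y'; at [11:15] → 'a62x'.
Because the pattern has a capturing group, `split` also inserts each captured text between the pieces.

['z', '3jfc222', 'y', 'b', 'a6', 'x', '']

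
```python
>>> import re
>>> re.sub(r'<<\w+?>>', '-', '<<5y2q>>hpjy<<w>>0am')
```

'-hpjy-0am'

Matches: at [0:8] → '<<5y2q>>'; at [12:17] → '<<w>>'.
`sub` substitutes '-' at each match site.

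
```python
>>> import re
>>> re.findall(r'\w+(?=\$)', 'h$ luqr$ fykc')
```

Because the assertion is zero-width, the text it checks is not consumed and won't appear in the result.
Matches: at [0:1] → 'h'; at [3:7] → 'luqr'.
With no groups in the pattern, `findall` gives back each whole match — 2 here.

['h', 'luqr']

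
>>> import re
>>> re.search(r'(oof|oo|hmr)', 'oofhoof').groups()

The match spans [0:3] → 'oof'.
Captured: group 1 = 'oof'.

('oof',)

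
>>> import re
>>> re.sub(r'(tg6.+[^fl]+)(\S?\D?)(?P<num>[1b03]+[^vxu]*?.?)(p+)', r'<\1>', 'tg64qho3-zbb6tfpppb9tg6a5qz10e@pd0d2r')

'<tg64qho3-zbb6tfpppb9tg6a5qz1>d0d2r'

The pattern matches the literal 'tg6', then one or more of any character, then one or more of any character except [fl] (captured); then optionally a non-whitespace character, then optionally a non-digit (captured); then one or more of one of [1b03], then zero or more of any character except [vxu] (lazy), then optionally any character (captured as 'num'); then one or more of a literal 'p' (captured).
Matches: at [0:32] → 'tg64qho3-zbb6tfpppb9tg6a5qz10e@p'.
The replacement refers to a captured group, so each match is rewritten using its own captured text.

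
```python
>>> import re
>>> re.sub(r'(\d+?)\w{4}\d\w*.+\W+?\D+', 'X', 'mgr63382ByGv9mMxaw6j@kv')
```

This matches one or more of a digit (lazy) (captured); then exactly 4 of a word character, then a digit; then zero or more of a word character, then one or more of any character; then one or more of a non-word character (lazy); then one or more of a non-digit.
Matches: at [3:23] → '63382ByGv9mMxaw6j@kv'.
Every occurrence is swapped for 'X'.

'mgrX'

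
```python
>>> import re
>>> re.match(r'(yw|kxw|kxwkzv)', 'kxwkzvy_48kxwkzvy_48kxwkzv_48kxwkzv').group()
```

'kxw'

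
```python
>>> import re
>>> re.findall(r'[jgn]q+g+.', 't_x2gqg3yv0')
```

['gqg3']

This matches one of [jgn], then one or more of the literal 'q'; then one or more of a literal 'g'; then any character.
Walking the string: at [4:8] → 'gqg3'.
Since nothing is captured, `findall` lists the 1 matched substring directly.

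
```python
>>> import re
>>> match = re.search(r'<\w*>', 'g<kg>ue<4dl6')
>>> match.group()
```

'<kg>'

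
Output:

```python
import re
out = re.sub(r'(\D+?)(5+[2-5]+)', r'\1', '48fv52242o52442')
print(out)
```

Pattern: one or more of a non-digit (lazy) (captured); then one or more of a literal '5', then one or more of a character in [2-5] (captured).
Matches: at [2:9] → 'fv52242'; at [9:15] → 'o52442'.
The replacement refers to a captured group, so each match is rewritten using its own captured text.

48fvo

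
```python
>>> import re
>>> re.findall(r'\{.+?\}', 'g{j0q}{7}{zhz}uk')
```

['{j0q}', '{7}', '{zhz}']

Since nothing is captured, `findall` lists the 3 matched substrings directly.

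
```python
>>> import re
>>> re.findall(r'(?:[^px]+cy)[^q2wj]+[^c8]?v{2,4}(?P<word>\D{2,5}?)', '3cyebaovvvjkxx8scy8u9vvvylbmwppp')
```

The pattern matches one or more of any character except [px], then the literal 'cy' (non-capturing group); then one or more of any character except [q2wj]; then optionally any character except [c8], then 2 to 4 of a literal 'v'; then 2 to 5 of a non-digit (lazy) (captured as 'word').
Walking the string: at [0:12] match '3cyebaovvvjk', group 1 = 'jk'; at [14:26] match '8scy8u9vvvyl', group 1 = 'yl'.
`findall` collects group 1 from each match (2 total).

['jk', 'yl']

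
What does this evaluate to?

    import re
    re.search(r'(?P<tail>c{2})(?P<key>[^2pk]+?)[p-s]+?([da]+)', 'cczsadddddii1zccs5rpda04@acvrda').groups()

('cc', 'z', 'addddd')

This matches exactly 2 of a literal 'c' (captured as 'tail'); then one or more of any character except [2pk] (lazy) (captured as 'key'); then one or more of a character in [p-s] (lazy); then one or more of one of [da] (captured).
Lazy quantifiers expand one character at a time until the remainder of the pattern can match.
Unlike `match`, `search` isn't anchored — it looks for the pattern anywhere in the string.
The match spans [0:10] → 'cczsaddddd'.
Captured: group 1 = 'cc', group 2 = 'z', group 3 = 'addddd'.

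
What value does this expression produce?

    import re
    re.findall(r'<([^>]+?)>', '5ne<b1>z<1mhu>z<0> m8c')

['b1', '1mhu', '0']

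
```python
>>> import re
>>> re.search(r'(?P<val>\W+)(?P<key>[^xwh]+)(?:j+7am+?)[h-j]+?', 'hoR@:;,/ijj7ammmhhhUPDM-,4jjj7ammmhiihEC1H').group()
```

'@:;,/ijj7ammmh'

This matches one or more of a non-word character (captured as 'val'); then one or more of any character except [xwh] (captured as 'key'); then one or more of the literal 'j', then the literal '7a', then one or more of the literal 'm' (lazy) (non-capturing group); then one or more of a character in [h-j] (lazy).
Lazy quantifiers expand one character at a time until the remainder of the pattern can match.
`search` walks the string left to right and returns the first match it finds.
The match spans [3:17] → '@:;,/ijj7ammmh'.
Captured: group 1 = '@:;,/', group 2 = 'ij'.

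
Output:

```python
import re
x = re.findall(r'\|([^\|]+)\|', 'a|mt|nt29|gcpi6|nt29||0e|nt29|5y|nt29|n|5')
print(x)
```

['mt', 'gcpi6', '0e', '5y', 'n']

`findall` collects group 1 from each match (5 total).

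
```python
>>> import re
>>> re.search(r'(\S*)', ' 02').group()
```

''

Pattern: zero or more of a non-whitespace character (captured).
`re.search` scans for the first position where the pattern succeeds.
The match spans [0:0] → ''.
Captured: group 1 = ''.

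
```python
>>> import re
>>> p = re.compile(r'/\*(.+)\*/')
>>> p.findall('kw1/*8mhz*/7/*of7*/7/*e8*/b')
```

One capturing group, so `findall` returns just the captured substring from the one match — 1 in all.

['8mhz*/7/*of7*/7/*e8']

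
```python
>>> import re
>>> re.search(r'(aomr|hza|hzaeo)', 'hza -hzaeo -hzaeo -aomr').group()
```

'hza'

The match spans [0:3] → 'hza'.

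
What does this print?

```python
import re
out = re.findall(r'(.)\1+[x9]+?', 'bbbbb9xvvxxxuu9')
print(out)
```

['b', 'v', 'u']

After group 1 captures some text, `\1` only succeeds where that same text appears again.
With a single group, `findall` returns only what that group captured — 3 items.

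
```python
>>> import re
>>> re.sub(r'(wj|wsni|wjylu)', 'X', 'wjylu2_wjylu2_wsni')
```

Alternation tries branches left to right and keeps the first one that lets the overall match succeed at that position.
Each match is replaced by 'X'.

'Xylu2_Xylu2_X'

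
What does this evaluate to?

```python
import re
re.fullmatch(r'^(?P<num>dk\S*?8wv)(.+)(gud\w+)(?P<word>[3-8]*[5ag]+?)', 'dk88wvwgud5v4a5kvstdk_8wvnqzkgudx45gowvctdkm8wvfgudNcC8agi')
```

The pattern matches anchored at the start of the string; then the literal 'dk', then zero or more of a non-whitespace character (lazy), then the literal '8wv' (captured as 'num'); then one or more of any character (captured); then the literal 'gud', then one or more of a word character (captured); then zero or more of a character in [3-8], then one or more of one of [5ag] (lazy) (captured as 'word').
`re.fullmatch` is like wrapping the pattern in `^…$` (in single-line mode).
Here there's no way to consume every character, so the call returns None.

None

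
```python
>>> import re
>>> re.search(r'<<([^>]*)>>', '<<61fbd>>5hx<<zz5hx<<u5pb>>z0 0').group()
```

'<<61fbd>>'

`re.search` scans for the first position where the pattern succeeds.
The match spans [0:9] → '<<61fbd>>'.
Captured: group 1 = '61fbd'.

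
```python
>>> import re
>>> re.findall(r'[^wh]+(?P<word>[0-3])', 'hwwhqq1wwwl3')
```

`findall` collects group 1 from each match (2 total).

['1', '3']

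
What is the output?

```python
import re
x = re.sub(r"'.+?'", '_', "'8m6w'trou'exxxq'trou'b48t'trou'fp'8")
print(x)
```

_trou_trou_trou_8

Because the quantifier is non-greedy, it stops expanding at the earliest point where the rest of the pattern can succeed.
Each match is replaced by '_'.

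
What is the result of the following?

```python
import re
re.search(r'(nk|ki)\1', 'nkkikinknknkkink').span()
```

A backreference is literal: `\1` must see the identical characters the first group matched.
`re.search` tries every starting position until one works.
The match spans [2:6] → 'kiki'.
Captured: group 1 = 'ki'.

(2, 6)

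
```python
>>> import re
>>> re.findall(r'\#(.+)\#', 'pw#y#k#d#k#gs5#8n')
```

['y#k#d#k#gs5']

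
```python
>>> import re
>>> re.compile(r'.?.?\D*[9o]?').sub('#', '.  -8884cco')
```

Every occurrence is swapped for '#'.

'####'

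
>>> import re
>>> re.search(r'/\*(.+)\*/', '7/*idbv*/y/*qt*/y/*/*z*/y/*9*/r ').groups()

('idbv*/y/*qt*/y/*/*z*/y/*9',)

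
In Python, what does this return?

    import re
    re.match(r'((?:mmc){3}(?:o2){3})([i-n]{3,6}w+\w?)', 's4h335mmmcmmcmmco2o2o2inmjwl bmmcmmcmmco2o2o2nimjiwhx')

None

With `match`, the pattern is implicitly anchored at the beginning.
Here position 0 doesn't satisfy it, so the call returns None.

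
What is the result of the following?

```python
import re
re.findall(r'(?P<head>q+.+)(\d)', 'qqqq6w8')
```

[('qqqq6w', '8')]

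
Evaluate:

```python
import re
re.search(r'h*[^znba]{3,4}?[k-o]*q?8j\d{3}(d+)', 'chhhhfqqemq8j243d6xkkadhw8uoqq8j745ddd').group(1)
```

'd'

This matches zero or more of the literal 'h', then 3 to 4 of any character except [znba] (lazy), then zero or more of a character in [k-o]; then optionally a literal 'q', then the literal '8j', then exactly 3 of a digit; then one or more of a literal 'd' (captured).
`re.search` tries every starting position until one works.
The match spans [1:17] → 'hhhhfqqemq8j243d'.
Captured: group 1 = 'd'.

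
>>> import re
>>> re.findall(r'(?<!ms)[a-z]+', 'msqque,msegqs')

['msqque', 'msegqs']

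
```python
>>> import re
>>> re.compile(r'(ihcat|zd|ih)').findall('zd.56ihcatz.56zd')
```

['zd', 'ihcat', 'zd']

Alternation tries branches left to right and keeps the first one that lets the overall match succeed at that position.
Walking the string: at [0:2] match 'zd', group 1 = 'zd'; at [5:10] match 'ihcat', group 1 = 'ihcat'; at [14:16] match 'zd', group 1 = 'zd'.
One capturing group, so `findall` returns just the captured substring from each match — 3 in all.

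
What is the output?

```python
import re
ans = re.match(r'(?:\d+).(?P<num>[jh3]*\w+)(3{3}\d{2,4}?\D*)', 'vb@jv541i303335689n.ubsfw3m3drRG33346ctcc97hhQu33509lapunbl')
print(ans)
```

This matches one or more of a digit (non-capturing group); then any character; then zero or more of one of [jh3], then one or more of a word character (captured as 'num'); then exactly 3 of the literal '3', then 2 to 4 of a digit (lazy), then zero or more of a non-digit (captured).
`re.match` won't scan ahead — the pattern has to work from the very first character.
Here position 0 doesn't satisfy it, so the call returns None.

None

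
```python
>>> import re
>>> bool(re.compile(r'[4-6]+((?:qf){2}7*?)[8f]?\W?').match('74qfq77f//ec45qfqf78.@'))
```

This matches one or more of a character in [4-6]; then the literal 'qf' repeated 2 times, then zero or more of a literal '7' (lazy) (captured); then optionally one of [8f], then optionally a non-word character.
With `match`, the pattern is implicitly anchored at the beginning.
Here the pattern fails at index 0, so the call returns None, and `bool(None)` is False.

False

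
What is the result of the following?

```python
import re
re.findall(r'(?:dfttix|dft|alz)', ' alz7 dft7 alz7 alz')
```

Matches: at [1:4] → 'alz'; at [6:9] → 'dft'; at [11:14] → 'alz'; at [16:19] → 'alz'.
`findall` yields the raw match text (4 of them) because the pattern has no groups.

['alz', 'dft', 'alz', 'alz']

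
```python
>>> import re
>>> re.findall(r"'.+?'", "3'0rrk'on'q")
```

Walking the string: at [1:7] → "'0rrk'".
With no groups in the pattern, `findall` gives back each whole match — 1 here.

["'0rrk'"]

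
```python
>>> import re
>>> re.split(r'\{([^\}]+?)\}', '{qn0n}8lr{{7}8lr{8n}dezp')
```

Matches to split on: at [0:6] → '{qn0n}'; at [9:13] → '{{7}'; at [16:20] → '{8n}'.
`re.split` interleaves the captured-group text with the surrounding fragments.

['', 'qn0n', '8lr', '{7', '8lr', '8n', 'dezp']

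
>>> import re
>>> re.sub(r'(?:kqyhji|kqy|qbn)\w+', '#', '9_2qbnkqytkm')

'9_2#'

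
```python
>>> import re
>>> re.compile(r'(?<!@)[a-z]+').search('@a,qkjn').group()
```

'qkjn'

`(?!…)`/`(?<!…)` only lets a position through if the neighbouring text does NOT match; no characters are consumed.
Unlike `match`, `search` isn't anchored — it looks for the pattern anywhere in the string.
The match spans [3:7] → 'qkjn'.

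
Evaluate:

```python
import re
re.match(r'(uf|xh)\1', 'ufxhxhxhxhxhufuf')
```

None

A backreference is literal: `\1` must see the identical characters the first group matched.
`re.match` only tries the pattern at the start of the string.
Here position 0 doesn't satisfy it, so the call returns None.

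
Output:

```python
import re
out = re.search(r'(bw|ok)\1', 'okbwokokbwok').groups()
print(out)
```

`\1` has to match the exact text group 1 already captured.
`re.search` scans for the first position where the pattern succeeds.
The match spans [4:8] → 'okok'.
Captured: group 1 = 'ok'.

('ok',)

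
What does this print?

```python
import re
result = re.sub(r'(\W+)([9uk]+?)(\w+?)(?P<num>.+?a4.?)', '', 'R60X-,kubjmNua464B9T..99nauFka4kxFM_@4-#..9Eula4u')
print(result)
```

Pattern: one or more of a non-word character (captured); then one or more of one of [9uk] (lazy) (captured); then one or more of a word character (lazy) (captured); then one or more of any character (lazy), then the literal 'a4', then optionally any character (captured as 'num').
Lazy quantifiers expand one character at a time until the remainder of the pattern can match.
Matches: at [4:16] → '-,kubjmNua46'; at [20:32] → '..99nauFka4k'; at [38:49] → '-#..9Eula4u'.
Each match is replaced by ''.

R60X4B9TxFM_@4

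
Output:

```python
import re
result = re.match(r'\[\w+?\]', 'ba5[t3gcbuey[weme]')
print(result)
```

`re.match` only tries the pattern at the start of the string.
Here the pattern fails at index 0, so the call returns None.

None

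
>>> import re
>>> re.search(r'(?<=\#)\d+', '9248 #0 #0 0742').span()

(6, 7)

The `(?=…)`/`(?<=…)` assertion just peeks at neighbouring text; it doesn't advance the match position.
`re.search` scans for the first position where the pattern succeeds.
The match spans [6:7] → '0'.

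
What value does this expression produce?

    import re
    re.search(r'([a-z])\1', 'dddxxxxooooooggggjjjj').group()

'dd'

A backreference is literal: `\1` must see the identical characters the first group matched.
Unlike `match`, `search` isn't anchored — it looks for the pattern anywhere in the string.
The match spans [0:2] → 'dd'.
Captured: group 1 = 'd'.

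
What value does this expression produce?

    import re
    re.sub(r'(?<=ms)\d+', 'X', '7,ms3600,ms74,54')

'7,msX,msX,54'

The positive lookaround only admits positions where the adjacent text matches; those characters stay outside the span.
Matches: at [4:8] → '3600'; at [11:13] → '74'.
`sub` substitutes 'X' at each match site.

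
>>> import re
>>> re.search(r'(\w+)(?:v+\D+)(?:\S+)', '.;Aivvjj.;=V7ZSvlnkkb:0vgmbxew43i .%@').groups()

('Aiv',)

The pattern matches one or more of a word character (captured); then one or more of the literal 'v', then one or more of a non-digit (non-capturing group); then one or more of a non-whitespace character (non-capturing group).
`re.search` tries every starting position until one works.
The match spans [2:33] → 'Aivvjj.;=V7ZSvlnkkb:0vgmbxew43i'.
Captured: group 1 = 'Aiv'.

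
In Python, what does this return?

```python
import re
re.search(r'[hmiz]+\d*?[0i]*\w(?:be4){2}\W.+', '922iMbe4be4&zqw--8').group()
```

Pattern: one or more of one of [hmiz]; then zero or more of a digit (lazy), then zero or more of one of [0i], then a word character; then the literal 'be4' repeated 2 times, then a non-word character, then one or more of any character.
Unlike `match`, `search` isn't anchored — it looks for the pattern anywhere in the string.
The match spans [3:18] → 'iMbe4be4&zqw--8'.

'iMbe4be4&zqw--8'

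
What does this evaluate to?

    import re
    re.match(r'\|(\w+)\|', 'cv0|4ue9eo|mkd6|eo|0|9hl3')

None

`match` is anchored at position 0; if the pattern doesn't fit there, it returns None.
Here the string doesn't start with a match, so the call returns None.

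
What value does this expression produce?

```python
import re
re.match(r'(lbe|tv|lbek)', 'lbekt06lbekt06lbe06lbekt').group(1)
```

'lbe'

The match spans [0:3] → 'lbe'.
Captured: group 1 = 'lbe'.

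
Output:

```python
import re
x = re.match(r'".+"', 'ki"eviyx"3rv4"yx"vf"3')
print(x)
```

None

`re.match` won't scan ahead — the pattern has to work from the very first character.
Here position 0 doesn't satisfy it, so the call returns None.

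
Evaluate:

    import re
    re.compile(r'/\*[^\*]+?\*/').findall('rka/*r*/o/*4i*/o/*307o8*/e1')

With no groups in the pattern, `findall` gives back each whole match — 3 here.

['/*r*/', '/*4i*/', '/*307o8*/']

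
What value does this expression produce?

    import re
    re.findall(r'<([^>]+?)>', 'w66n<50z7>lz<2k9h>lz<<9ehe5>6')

Walking the string: at [4:10] match '<50z7>', group 1 = '50z7'; at [12:18] match '<2k9h>', group 1 = '2k9h'; at [20:28] match '<<9ehe5>', group 1 = '<9ehe5'.
Because there's exactly one group, `findall` drops the full match and keeps group 1 from each hit.

['50z7', '2k9h', '<9ehe5']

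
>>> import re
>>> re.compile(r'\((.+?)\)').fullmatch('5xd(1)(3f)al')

None

For `fullmatch`, every character of the input must be accounted for by the pattern.
Here the pattern can't cover the whole string, so the call returns None.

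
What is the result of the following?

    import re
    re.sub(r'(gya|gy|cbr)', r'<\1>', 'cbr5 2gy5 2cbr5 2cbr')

Each match is replaced using the text its own group 1 captured.

'<cbr>5 2<gy>5 2<cbr>5 2<cbr>'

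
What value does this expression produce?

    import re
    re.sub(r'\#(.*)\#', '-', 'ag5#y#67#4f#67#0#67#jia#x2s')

Matches: at [3:24] → '#y#67#4f#67#0#67#jia#'.
`sub` substitutes '-' at each match site.

'ag5-x2s'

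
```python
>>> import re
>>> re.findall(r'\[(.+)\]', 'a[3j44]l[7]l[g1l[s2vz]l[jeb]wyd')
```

['3j44]l[7]l[g1l[s2vz]l[jeb']

One capturing group, so `findall` returns just the captured substring from the one match — 1 in all.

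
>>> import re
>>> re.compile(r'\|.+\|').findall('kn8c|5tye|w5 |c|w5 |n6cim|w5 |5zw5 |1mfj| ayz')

['|5tye|w5 |c|w5 |n6cim|w5 |5zw5 |1mfj|']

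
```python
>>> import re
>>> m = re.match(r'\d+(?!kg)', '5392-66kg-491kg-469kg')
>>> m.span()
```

`(?!…)`/`(?<!…)` only lets a position through if the neighbouring text does NOT match; no characters are consumed.
With `match`, the pattern is implicitly anchored at the beginning.
The match spans [0:4] → '5392'.

(0, 4)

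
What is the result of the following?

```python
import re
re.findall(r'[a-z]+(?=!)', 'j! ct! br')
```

['j', 'ct']

Lookahead/lookbehind check context without consuming it, so the matched span excludes the asserted characters.
With no groups in the pattern, `findall` gives back each whole match — 2 here.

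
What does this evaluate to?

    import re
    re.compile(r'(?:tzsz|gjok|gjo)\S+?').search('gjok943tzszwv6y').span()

(0, 5)

Alternation tries branches left to right and keeps the first one that lets the overall match succeed at that position.
Unlike `match`, `search` isn't anchored — it looks for the pattern anywhere in the string.
The match spans [0:5] → 'gjok9'.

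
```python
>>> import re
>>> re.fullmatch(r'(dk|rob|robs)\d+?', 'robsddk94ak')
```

None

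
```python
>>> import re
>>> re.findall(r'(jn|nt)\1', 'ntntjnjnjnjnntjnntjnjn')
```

['nt', 'jn', 'jn', 'jn']

A backreference is literal: `\1` must see the identical characters the first group matched.
Matches: at [0:4] match 'ntnt', group 1 = 'nt'; at [4:8] match 'jnjn', group 1 = 'jn'; at [8:12] match 'jnjn', group 1 = 'jn'; at [18:22] match 'jnjn', group 1 = 'jn'.
With a single group, `findall` returns only what that group captured — 4 items.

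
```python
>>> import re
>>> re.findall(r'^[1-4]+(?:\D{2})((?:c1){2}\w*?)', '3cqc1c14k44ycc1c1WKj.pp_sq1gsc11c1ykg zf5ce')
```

The pattern matches anchored at the start of the string; then one or more of a character in [1-4]; then exactly 2 of a non-digit (non-capturing group); then the literal 'c1' repeated 2 times, then zero or more of a word character (lazy) (captured).
With a single group, `findall` returns only what that group captured — 1 item.

['c1c1']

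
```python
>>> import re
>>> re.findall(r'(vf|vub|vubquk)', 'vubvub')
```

['vub', 'vub']

Scanning left to right: at [0:3] match 'vub', group 1 = 'vub'; at [3:6] match 'vub', group 1 = 'vub'.
With a single group, `findall` returns only what that group captured — 2 items.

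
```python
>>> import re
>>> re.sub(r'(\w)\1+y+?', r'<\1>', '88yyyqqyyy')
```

A backreference is literal: `\1` must see the identical characters the first group matched.
The replacement refers to a captured group, so each match is rewritten using its own captured text.

'<8>yy<q>yy'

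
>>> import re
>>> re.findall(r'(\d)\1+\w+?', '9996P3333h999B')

['9', '3', '9']

A backreference is literal: `\1` must see the identical characters the first group matched.
Matches: at [0:4] match '9996', group 1 = '9'; at [5:10] match '3333h', group 1 = '3'; at [10:14] match '999B', group 1 = '9'.
One capturing group, so `findall` returns just the captured substring from each match — 3 in all.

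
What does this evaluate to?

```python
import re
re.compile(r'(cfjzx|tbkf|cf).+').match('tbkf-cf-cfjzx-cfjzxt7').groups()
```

With `match`, the pattern is implicitly anchored at the beginning.
The match spans [0:21] → 'tbkf-cf-cfjzx-cfjzxt7'.
Captured: group 1 = 'tbkf'.

('tbkf',)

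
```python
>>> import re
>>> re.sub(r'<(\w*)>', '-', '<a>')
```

Every occurrence is swapped for '-'.

'-'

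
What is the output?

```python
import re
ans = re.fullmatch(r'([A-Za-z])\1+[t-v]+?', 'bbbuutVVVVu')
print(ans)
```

`re.fullmatch` is like wrapping the pattern in `^…$` (in single-line mode).
Here the pattern can't cover the whole string, so the call returns None.

None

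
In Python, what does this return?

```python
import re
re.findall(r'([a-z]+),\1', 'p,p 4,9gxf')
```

['p']

`\1` is not a pattern — it's the concrete string captured by group 1, re-applied verbatim.
Scanning left to right: at [0:3] match 'p,p', group 1 = 'p'.
Because there's exactly one group, `findall` drops the full match and keeps group 1 from the one hit.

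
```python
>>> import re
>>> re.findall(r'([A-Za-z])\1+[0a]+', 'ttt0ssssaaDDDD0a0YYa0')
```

['t', 's', 'D', 'Y']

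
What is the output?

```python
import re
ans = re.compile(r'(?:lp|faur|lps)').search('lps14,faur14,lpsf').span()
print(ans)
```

(0, 2)

Branches in `(...|...)` are attempted left-to-right; the first branch that allows the whole pattern to succeed is taken.
`search` walks the string left to right and returns the first match it finds.
The match spans [0:2] → 'lp'.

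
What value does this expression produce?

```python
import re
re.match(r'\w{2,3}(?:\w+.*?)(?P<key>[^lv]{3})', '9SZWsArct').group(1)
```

'rct'

The match spans [0:9] → '9SZWsArct'.
Captured: group 1 = 'rct'.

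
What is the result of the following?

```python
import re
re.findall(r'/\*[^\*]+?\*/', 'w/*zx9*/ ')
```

['/*zx9*/']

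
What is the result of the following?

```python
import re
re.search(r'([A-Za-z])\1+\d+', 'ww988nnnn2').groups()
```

('w',)

`\1` is not a pattern — it's the concrete string captured by group 1, re-applied verbatim.
`search` walks the string left to right and returns the first match it finds.
The match spans [0:5] → 'ww988'.
Captured: group 1 = 'w'.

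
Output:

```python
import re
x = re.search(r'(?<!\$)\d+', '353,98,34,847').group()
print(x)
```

353

Because the assertion is negative and zero-width, positions next to the forbidden text are skipped.
`re.search` tries every starting position until one works.
The match spans [0:3] → '353'.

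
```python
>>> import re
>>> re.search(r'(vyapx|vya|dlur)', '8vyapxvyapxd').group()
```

Alternation tries branches left to right and keeps the first one that lets the overall match succeed at that position.
`re.search` scans for the first position where the pattern succeeds.
The match spans [1:6] → 'vyapx'.
Captured: group 1 = 'vyapx'.

'vyapx'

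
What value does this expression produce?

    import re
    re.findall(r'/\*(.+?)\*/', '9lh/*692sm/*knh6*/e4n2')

['692sm/*knh6']

Matches: at [3:18] match '/*692sm/*knh6*/', group 1 = '692sm/*knh6'.
One capturing group, so `findall` returns just the captured substring from the one match — 1 in all.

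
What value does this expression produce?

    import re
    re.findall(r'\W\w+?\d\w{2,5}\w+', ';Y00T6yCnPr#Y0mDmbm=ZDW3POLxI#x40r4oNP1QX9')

[';Y00T6yCnPr', '#Y0mDmbm', '=ZDW3POLxI', '#x40r4oNP1QX9']

Pattern: a non-word character, then one or more of a word character (lazy); then a digit, then 2 to 5 of a word character, then one or more of a word character.
Matches: at [0:11] → ';Y00T6yCnPr'; at [11:19] → '#Y0mDmbm'; at [19:29] → '=ZDW3POLxI'; at [29:42] → '#x40r4oNP1QX9'.
`findall` yields the raw match text (4 of them) because the pattern has no groups.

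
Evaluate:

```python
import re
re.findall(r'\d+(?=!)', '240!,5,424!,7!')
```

['240', '424', '7']

The `(?=…)`/`(?<=…)` assertion just peeks at neighbouring text; it doesn't advance the match position.
Matches: at [0:3] → '240'; at [7:10] → '424'; at [12:13] → '7'.
With no groups in the pattern, `findall` gives back each whole match — 3 here.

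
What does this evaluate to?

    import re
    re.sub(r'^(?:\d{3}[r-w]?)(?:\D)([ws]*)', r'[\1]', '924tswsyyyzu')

'[ws]yyyzu'

This matches anchored at the start of the string; then exactly 3 of a digit, then optionally a character in [r-w] (non-capturing group); then a non-digit (non-capturing group); then zero or more of one of [ws] (captured).
Matches: at [0:7] → '924tsws'.
Each match is replaced using the text its own group 1 captured.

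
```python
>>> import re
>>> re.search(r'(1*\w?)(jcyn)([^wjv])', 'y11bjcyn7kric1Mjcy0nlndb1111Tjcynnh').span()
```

The pattern matches zero or more of a literal '1', then optionally a word character (captured); then the literal 'jc', then the literal 'yn' (captured); then any character except [wjv] (captured).
`re.search` tries every starting position until one works.
The match spans [1:9] → '11bjcyn7'.
Captured: group 1 = '11b', group 2 = 'jcyn', group 3 = '7'.

(1, 9)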